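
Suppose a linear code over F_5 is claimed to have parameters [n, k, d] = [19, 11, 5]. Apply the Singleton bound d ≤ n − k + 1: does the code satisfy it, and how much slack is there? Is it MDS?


Singleton RHS = n − k + 1 = 9, slack = 4, bound satisfied, not MDS.

Singleton bound: d ≤ n − k + 1.
Here n = 19, k = 11, so n − k + 1 = 9.
Given d = 5, check d ≤ 9: YES.
Slack = (n − k + 1) − d = 4.
The code is NOT MDS (slack = 4 > 0).
Description: the claimed parameters are [19, 11, 5]_5; such a code would be non-MDS.


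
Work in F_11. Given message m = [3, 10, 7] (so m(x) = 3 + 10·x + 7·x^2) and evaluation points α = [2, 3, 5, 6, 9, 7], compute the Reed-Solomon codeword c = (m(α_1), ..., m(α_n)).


c = [7, 8, 8, 7, 0, 9]

Message polynomial: m(x) = 3 + 10·x + 7·x^2 (mod 11).
For each evaluation point α_i, compute m(α_i) mod 11:
  α_1 = 2: Horner steps 7 → 2 → 7, so m(2) = 7.
  α_2 = 3: Horner steps 7 → 9 → 8, so m(3) = 8.
  α_3 = 5: Horner steps 7 → 1 → 8, so m(5) = 8.
  α_4 = 6: Horner steps 7 → 8 → 7, so m(6) = 7.
  α_5 = 9: Horner steps 7 → 7 → 0, so m(9) = 0.
  α_6 = 7: Horner steps 7 → 4 → 9, so m(7) = 9.
Codeword c = [7, 8, 8, 7, 0, 9] ∈ F_11^6.


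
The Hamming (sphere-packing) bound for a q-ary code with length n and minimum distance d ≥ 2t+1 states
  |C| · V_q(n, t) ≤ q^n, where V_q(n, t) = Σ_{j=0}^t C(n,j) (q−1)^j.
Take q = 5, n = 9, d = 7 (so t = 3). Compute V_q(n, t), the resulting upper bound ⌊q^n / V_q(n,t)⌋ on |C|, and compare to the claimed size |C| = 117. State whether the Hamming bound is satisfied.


V_q(n, t) = 5989, q^n = 1953125, Hamming bound = 326, |C| = 117 ≤ bound (satisfied).

Step 1: Compute V_q(n, t) = Σ_{j=0}^3 C(n, j) (q−1)^j.
  j = 0: C(9,0)·(4)^0 = 1·1 = 1.
  j = 1: C(9,1)·(4)^1 = 9·4 = 36.
  j = 2: C(9,2)·(4)^2 = 36·16 = 576.
  j = 3: C(9,3)·(4)^3 = 84·64 = 5376.
  V_q(n, t) = 1 + 36 + 576 + 5376 = 5989.
Step 2: q^n = 5^9 = 1953125.
Step 3: Hamming bound ⌊q^n / V_q(n,t)⌋ = ⌊1953125/5989⌋ = 326.
Step 4: Compare |C| = 117 to 326: satisfied.
The claimed |C| lies below the Hamming bound.


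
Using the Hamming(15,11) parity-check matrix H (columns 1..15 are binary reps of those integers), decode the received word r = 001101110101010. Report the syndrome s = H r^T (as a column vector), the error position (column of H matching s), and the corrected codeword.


s = (0, 1, 1, 0)^T, error position = 6, corrected codeword c = 001100110101010

Compute s = H r^T mod 2 one row at a time:
  s_1 = 1 + 0 + 1 + 0 + 1 + 0 + 1 + 0 = 4 ≡ 0 (mod 2).
  s_2 = 1 + 0 + 1 + 1 + 1 + 0 + 1 + 0 = 5 ≡ 1 (mod 2).
  s_3 = 0 + 1 + 1 + 1 + 1 + 0 + 1 + 0 = 5 ≡ 1 (mod 2).
  s_4 = 0 + 1 + 0 + 1 + 0 + 0 + 0 + 0 = 2 ≡ 0 (mod 2).
s = (0, 1, 1, 0)^T — this equals column 6 of H (binary 0110), so error is at position 6.
Correct: flip bit 6 of r = 001101110101010 to get c = 001100110101010.


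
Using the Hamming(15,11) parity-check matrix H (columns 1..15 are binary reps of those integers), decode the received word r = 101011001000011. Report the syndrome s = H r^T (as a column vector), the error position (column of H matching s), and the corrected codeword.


s = (1, 0, 0, 1)^T, error position = 9, corrected codeword c = 101011000000011

Compute s = H r^T mod 2 one row at a time:
  s_1 = 0 + 1 + 0 + 0 + 0 + 0 + 1 + 1 = 3 ≡ 1 (mod 2).
  s_2 = 0 + 1 + 1 + 0 + 0 + 0 + 1 + 1 = 4 ≡ 0 (mod 2).
  s_3 = 0 + 1 + 1 + 0 + 0 + 0 + 1 + 1 = 4 ≡ 0 (mod 2).
  s_4 = 1 + 1 + 1 + 0 + 1 + 0 + 0 + 1 = 5 ≡ 1 (mod 2).
s = (1, 0, 0, 1)^T — this equals column 9 of H (binary 1001), so error is at position 9.
Correct: flip bit 9 of r = 101011001000011 to get c = 101011000000011.


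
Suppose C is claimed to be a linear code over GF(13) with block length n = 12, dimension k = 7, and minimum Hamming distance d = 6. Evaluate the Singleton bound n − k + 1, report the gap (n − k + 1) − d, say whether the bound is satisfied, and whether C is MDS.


Singleton RHS = n − k + 1 = 6, slack = 0, bound satisfied, MDS.

Singleton bound: d ≤ n − k + 1.
Here n = 12, k = 7, so n − k + 1 = 6.
Given d = 6, check d ≤ 6: YES.
Slack = (n − k + 1) − d = 0.
The code is MDS (slack = 0).
Description: the claimed parameters are [12, 7, 6]_13; such a code would be MDS (meets Singleton bound).


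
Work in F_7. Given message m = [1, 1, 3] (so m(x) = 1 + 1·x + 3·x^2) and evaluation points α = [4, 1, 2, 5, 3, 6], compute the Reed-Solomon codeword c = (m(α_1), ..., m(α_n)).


c = [4, 5, 1, 4, 3, 3]

Message polynomial: m(x) = 1 + 1·x + 3·x^2 (mod 7).
For each evaluation point α_i, compute m(α_i) mod 7:
  α_1 = 4: Horner steps 3 → 6 → 4, so m(4) = 4.
  α_2 = 1: Horner steps 3 → 4 → 5, so m(1) = 5.
  α_3 = 2: Horner steps 3 → 0 → 1, so m(2) = 1.
  α_4 = 5: Horner steps 3 → 2 → 4, so m(5) = 4.
  α_5 = 3: Horner steps 3 → 3 → 3, so m(3) = 3.
  α_6 = 6: Horner steps 3 → 5 → 3, so m(6) = 3.
Codeword c = [4, 5, 1, 4, 3, 3] ∈ F_7^6.


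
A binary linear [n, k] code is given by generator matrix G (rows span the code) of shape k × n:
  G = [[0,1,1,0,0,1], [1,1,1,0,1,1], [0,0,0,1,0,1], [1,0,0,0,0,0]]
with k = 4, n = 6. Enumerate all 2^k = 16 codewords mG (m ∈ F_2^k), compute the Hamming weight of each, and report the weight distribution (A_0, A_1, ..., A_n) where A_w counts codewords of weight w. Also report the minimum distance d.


Weight distribution: A_0 = 1, A_1 = 2, A_2 = 2, A_3 = 4, A_4 = 5, A_5 = 2. Minimum distance d = 1.

Enumerate all 2^4 = 16 messages m ∈ F_2^4.
For each, compute codeword c = mG in F_2^6, then tally its weight.
  m = 0000 → c = 000000, weight = 0.
  m = 1000 → c = 011001, weight = 3.
  m = 0100 → c = 111011, weight = 5.
  m = 1100 → c = 100010, weight = 2.
  m = 0010 → c = 000101, weight = 2.
  m = 1010 → c = 011100, weight = 3.
  m = 0110 → c = 111110, weight = 5.
  m = 1110 → c = 100111, weight = 4.
  m = 0001 → c = 100000, weight = 1.
  m = 1001 → c = 111001, weight = 4.
  m = 0101 → c = 011011, weight = 4.
  m = 1101 → c = 000010, weight = 1.
  m = 0011 → c = 100101, weight = 3.
  m = 1011 → c = 111100, weight = 4.
  m = 0111 → c = 011110, weight = 4.
  m = 1111 → c = 000111, weight = 3.
Tally weights:
  weight 0: 1 codewords.
  weight 1: 2 codewords.
  weight 2: 2 codewords.
  weight 3: 4 codewords.
  weight 4: 5 codewords.
  weight 5: 2 codewords.
Minimum distance d = smallest w > 0 with A_w > 0 = 1.
Sanity: Σ A_w = 16 = 2^4 = 16 ✓.


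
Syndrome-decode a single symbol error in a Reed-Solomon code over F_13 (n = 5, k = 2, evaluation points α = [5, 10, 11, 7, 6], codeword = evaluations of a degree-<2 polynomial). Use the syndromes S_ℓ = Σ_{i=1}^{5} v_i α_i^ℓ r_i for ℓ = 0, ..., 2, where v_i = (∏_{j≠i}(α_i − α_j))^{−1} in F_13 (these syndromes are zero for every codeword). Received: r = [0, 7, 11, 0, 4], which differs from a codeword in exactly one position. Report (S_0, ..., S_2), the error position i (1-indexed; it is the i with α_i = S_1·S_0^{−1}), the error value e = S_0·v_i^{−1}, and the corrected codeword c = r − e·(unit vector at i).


S = (4, 2, 1), error at position 4, error magnitude e = 5, c = [0, 7, 11, 8, 4].

Step 1: column multipliers v_i = (∏_{j≠i}(α_i − α_j))^{−1} mod 13.
  i = 1 (α = 5): (5−10)(5−11)(5−7)(5−6) = (−5)·(−6)·(−2)·(−1) = 60 ≡ 8, so v_1 = 8^{−1} = 5 (mod 13).
  i = 2 (α = 10): (10−5)(10−11)(10−7)(10−6) = 5·(−1)·3·4 = −60 ≡ 5, so v_2 = 5^{−1} = 8 (mod 13).
  i = 3 (α = 11): (11−5)(11−10)(11−7)(11−6) = 6·1·4·5 = 120 ≡ 3, so v_3 = 3^{−1} = 9 (mod 13).
  i = 4 (α = 7): (7−5)(7−10)(7−11)(7−6) = 2·(−3)·(−4)·1 = 24 ≡ 11, so v_4 = 11^{−1} = 6 (mod 13).
  i = 5 (α = 6): (6−5)(6−10)(6−11)(6−7) = 1·(−4)·(−5)·(−1) = −20 ≡ 6, so v_5 = 6^{−1} = 11 (mod 13).
  v = [5, 8, 9, 6, 11].
Step 2: syndromes of r = [0, 7, 11, 0, 4] (all sums mod 13).
  S_0 = Σ v_i r_i = 5·0 + 8·7 + 9·11 + 6·0 + 11·4 = 199 ≡ 4.
  S_1 = Σ v_i α_i r_i = 5·5·0 + 8·10·7 + 9·11·11 + 6·7·0 + 11·6·4 = 1913 ≡ 2.
  α_i^2 mod 13 = [12, 9, 4, 10, 10].
  S_2 = Σ v_i α_i^2 r_i = 5·12·0 + 8·9·7 + 9·4·11 + 6·10·0 + 11·10·4 = 1340 ≡ 1.
  S = (4, 2, 1) ≠ 0, so r is not a codeword (an error is present).
Step 3: locate the error. For a single error e at position i, S_ℓ = v_i·e·α_i^ℓ, so α_err = S_1/S_0.
  S_0^{−1} = 4^{−1} = 10 (mod 13), so α_err = 2·10 = 20 ≡ 7 = α_4. Error position i = 4.
  Consistency check: S_2/S_1 = 1·7 = 7 ≡ 7 = α_err ✓ (single-error assumption holds).
Step 4: error magnitude e = S_0/v_4 = S_0·∏_{j≠4}(α_4 − α_j) = 4·11 = 44 ≡ 5 (mod 13).
Step 5: correct position 4: c_4 = r_4 − e = 0 − 5 ≡ 8 (mod 13). Hence c = [0, 7, 11, 8, 4].
  Check: interpolating c through the α_i gives m(x) = 6 + 4·x (degree < 2) with m(α_i) = c_i for every i, so c is indeed a codeword.


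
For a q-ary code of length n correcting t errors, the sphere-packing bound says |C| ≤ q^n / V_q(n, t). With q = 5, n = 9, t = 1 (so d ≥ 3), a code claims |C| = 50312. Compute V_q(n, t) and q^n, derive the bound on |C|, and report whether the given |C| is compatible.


V_q(n, t) = 37, q^n = 1953125, Hamming bound = 52787, |C| = 50312 ≤ bound (satisfied).

Step 1: Compute V_q(n, t) = Σ_{j=0}^1 C(n, j) (q−1)^j.
  j = 0: C(9,0)·(4)^0 = 1·1 = 1.
  j = 1: C(9,1)·(4)^1 = 9·4 = 36.
  V_q(n, t) = 1 + 36 = 37.
Step 2: q^n = 5^9 = 1953125.
Step 3: Hamming bound ⌊q^n / V_q(n,t)⌋ = ⌊1953125/37⌋ = 52787.
Step 4: Compare |C| = 50312 to 52787: satisfied.
The claimed |C| lies below the Hamming bound.


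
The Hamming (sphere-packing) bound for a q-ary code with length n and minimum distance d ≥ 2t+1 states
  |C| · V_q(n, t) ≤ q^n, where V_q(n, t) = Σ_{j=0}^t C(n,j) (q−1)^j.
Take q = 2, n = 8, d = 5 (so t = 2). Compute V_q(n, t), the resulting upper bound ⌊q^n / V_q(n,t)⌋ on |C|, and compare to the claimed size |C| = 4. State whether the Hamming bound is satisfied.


V_q(n, t) = 37, q^n = 256, Hamming bound = 6, |C| = 4 ≤ bound (satisfied).

Step 1: Compute V_q(n, t) = Σ_{j=0}^2 C(n, j) (q−1)^j.
  j = 0: C(8,0)·(1)^0 = 1·1 = 1.
  j = 1: C(8,1)·(1)^1 = 8·1 = 8.
  j = 2: C(8,2)·(1)^2 = 28·1 = 28.
  V_q(n, t) = 1 + 8 + 28 = 37.
Step 2: q^n = 2^8 = 256.
Step 3: Hamming bound ⌊q^n / V_q(n,t)⌋ = ⌊256/37⌋ = 6.
Step 4: Compare |C| = 4 to 6: satisfied.
The claimed |C| lies below the Hamming bound.


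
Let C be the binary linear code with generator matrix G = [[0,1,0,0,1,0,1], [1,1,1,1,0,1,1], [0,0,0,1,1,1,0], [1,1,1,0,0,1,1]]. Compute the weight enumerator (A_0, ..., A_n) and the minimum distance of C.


Weight distribution: A_0 = 1, A_1 = 1, A_2 = 2, A_3 = 4, A_4 = 3, A_5 = 3, A_6 = 2. Minimum distance d = 1.

Enumerate all 2^4 = 16 messages m ∈ F_2^4.
For each, compute codeword c = mG in F_2^7, then tally its weight.
  m = 0000 → c = 0000000, weight = 0.
  m = 1000 → c = 0100101, weight = 3.
  m = 0100 → c = 1111011, weight = 6.
  m = 1100 → c = 1011110, weight = 5.
  m = 0010 → c = 0001110, weight = 3.
  m = 1010 → c = 0101011, weight = 4.
  m = 0110 → c = 1110101, weight = 5.
  m = 1110 → c = 1010000, weight = 2.
  m = 0001 → c = 1110011, weight = 5.
  m = 1001 → c = 1010110, weight = 4.
  m = 0101 → c = 0001000, weight = 1.
  m = 1101 → c = 0101101, weight = 4.
  m = 0011 → c = 1111101, weight = 6.
  m = 1011 → c = 1011000, weight = 3.
  m = 0111 → c = 0000110, weight = 2.
  m = 1111 → c = 0100011, weight = 3.
Tally weights:
  weight 0: 1 codewords.
  weight 1: 1 codewords.
  weight 2: 2 codewords.
  weight 3: 4 codewords.
  weight 4: 3 codewords.
  weight 5: 3 codewords.
  weight 6: 2 codewords.
Minimum distance d = smallest w > 0 with A_w > 0 = 1.
Sanity: Σ A_w = 16 = 2^4 = 16 ✓.


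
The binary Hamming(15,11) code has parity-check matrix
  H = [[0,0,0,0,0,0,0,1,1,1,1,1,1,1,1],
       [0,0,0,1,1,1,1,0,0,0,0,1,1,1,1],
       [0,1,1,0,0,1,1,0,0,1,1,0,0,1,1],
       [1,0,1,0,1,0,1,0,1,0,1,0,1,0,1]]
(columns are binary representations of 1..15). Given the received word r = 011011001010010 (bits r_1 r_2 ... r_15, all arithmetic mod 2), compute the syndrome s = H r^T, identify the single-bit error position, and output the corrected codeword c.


s = (1, 1, 1, 0)^T, error position = 14, corrected codeword c = 011011001010000

Compute s = H r^T mod 2 one row at a time:
  s_1 = 0 + 1 + 0 + 1 + 0 + 0 + 1 + 0 = 3 ≡ 1 (mod 2).
  s_2 = 0 + 1 + 1 + 0 + 0 + 0 + 1 + 0 = 3 ≡ 1 (mod 2).
  s_3 = 1 + 1 + 1 + 0 + 0 + 1 + 1 + 0 = 5 ≡ 1 (mod 2).
  s_4 = 0 + 1 + 1 + 0 + 1 + 1 + 0 + 0 = 4 ≡ 0 (mod 2).
s = (1, 1, 1, 0)^T — this equals column 14 of H (binary 1110), so error is at position 14.
Correct: flip bit 14 of r = 011011001010010 to get c = 011011001010000.


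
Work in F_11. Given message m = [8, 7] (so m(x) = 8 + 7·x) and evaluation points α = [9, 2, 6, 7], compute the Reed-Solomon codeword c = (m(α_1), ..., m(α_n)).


c = [5, 0, 6, 2]

Message polynomial: m(x) = 8 + 7·x (mod 11).
For each evaluation point α_i, compute m(α_i) mod 11:
  α_1 = 9: Horner steps 7 → 5, so m(9) = 5.
  α_2 = 2: Horner steps 7 → 0, so m(2) = 0.
  α_3 = 6: Horner steps 7 → 6, so m(6) = 6.
  α_4 = 7: Horner steps 7 → 2, so m(7) = 2.
Codeword c = [5, 0, 6, 2] ∈ F_11^4.


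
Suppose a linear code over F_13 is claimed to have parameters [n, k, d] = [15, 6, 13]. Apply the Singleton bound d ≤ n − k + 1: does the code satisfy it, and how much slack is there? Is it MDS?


Singleton RHS = n − k + 1 = 10, slack = -3, bound violated (no such code; not MDS).

Singleton bound: d ≤ n − k + 1.
Here n = 15, k = 6, so n − k + 1 = 10.
Given d = 13, check d ≤ 10: NO.
Slack = (n − k + 1) − d = -3.
The slack is negative: d = 13 exceeds n − k + 1 = 10 by 3, so the Singleton bound is violated and no linear [15, 6, 13]_13 code can exist. In particular it is not MDS (MDS requires d = n − k + 1 exactly).
Description: the claimed parameters are [15, 6, 13]_13; such a code would be impossible (violates the Singleton bound).


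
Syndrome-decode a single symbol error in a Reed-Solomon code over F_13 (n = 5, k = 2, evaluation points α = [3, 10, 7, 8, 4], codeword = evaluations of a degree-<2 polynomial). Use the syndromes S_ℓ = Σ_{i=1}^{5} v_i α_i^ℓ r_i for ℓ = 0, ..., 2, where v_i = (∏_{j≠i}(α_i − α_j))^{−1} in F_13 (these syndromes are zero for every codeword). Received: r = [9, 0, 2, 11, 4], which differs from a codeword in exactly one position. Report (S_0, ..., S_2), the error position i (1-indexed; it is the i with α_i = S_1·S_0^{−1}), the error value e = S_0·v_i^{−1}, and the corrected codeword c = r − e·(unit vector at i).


S = (12, 5, 1), error at position 4, error magnitude e = 1, c = [9, 0, 2, 10, 4].

Step 1: column multipliers v_i = (∏_{j≠i}(α_i − α_j))^{−1} mod 13.
  i = 1 (α = 3): (3−10)(3−7)(3−8)(3−4) = (−7)·(−4)·(−5)·(−1) = 140 ≡ 10, so v_1 = 10^{−1} = 4 (mod 13).
  i = 2 (α = 10): (10−3)(10−7)(10−8)(10−4) = 7·3·2·6 = 252 ≡ 5, so v_2 = 5^{−1} = 8 (mod 13).
  i = 3 (α = 7): (7−3)(7−10)(7−8)(7−4) = 4·(−3)·(−1)·3 = 36 ≡ 10, so v_3 = 10^{−1} = 4 (mod 13).
  i = 4 (α = 8): (8−3)(8−10)(8−7)(8−4) = 5·(−2)·1·4 = −40 ≡ 12, so v_4 = 12^{−1} = 12 (mod 13).
  i = 5 (α = 4): (4−3)(4−10)(4−7)(4−8) = 1·(−6)·(−3)·(−4) = −72 ≡ 6, so v_5 = 6^{−1} = 11 (mod 13).
  v = [4, 8, 4, 12, 11].
Step 2: syndromes of r = [9, 0, 2, 11, 4] (all sums mod 13).
  S_0 = Σ v_i r_i = 4·9 + 8·0 + 4·2 + 12·11 + 11·4 = 220 ≡ 12.
  S_1 = Σ v_i α_i r_i = 4·3·9 + 8·10·0 + 4·7·2 + 12·8·11 + 11·4·4 = 1396 ≡ 5.
  α_i^2 mod 13 = [9, 9, 10, 12, 3].
  S_2 = Σ v_i α_i^2 r_i = 4·9·9 + 8·9·0 + 4·10·2 + 12·12·11 + 11·3·4 = 2120 ≡ 1.
  S = (12, 5, 1) ≠ 0, so r is not a codeword (an error is present).
Step 3: locate the error. For a single error e at position i, S_ℓ = v_i·e·α_i^ℓ, so α_err = S_1/S_0.
  S_0^{−1} = 12^{−1} = 12 (mod 13), so α_err = 5·12 = 60 ≡ 8 = α_4. Error position i = 4.
  Consistency check: S_2/S_1 = 1·8 = 8 ≡ 8 = α_err ✓ (single-error assumption holds).
Step 4: error magnitude e = S_0/v_4 = S_0·∏_{j≠4}(α_4 − α_j) = 12·12 = 144 ≡ 1 (mod 13).
Step 5: correct position 4: c_4 = r_4 − e = 11 − 1 ≡ 10 (mod 13). Hence c = [9, 0, 2, 10, 4].
  Check: interpolating c through the α_i gives m(x) = 11 + 8·x (degree < 2) with m(α_i) = c_i for every i, so c is indeed a codeword.


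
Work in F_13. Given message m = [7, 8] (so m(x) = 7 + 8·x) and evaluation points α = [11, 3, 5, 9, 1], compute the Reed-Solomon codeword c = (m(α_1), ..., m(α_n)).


c = [4, 5, 8, 1, 2]

Message polynomial: m(x) = 7 + 8·x (mod 13).
For each evaluation point α_i, compute m(α_i) mod 13:
  α_1 = 11: Horner steps 8 → 4, so m(11) = 4.
  α_2 = 3: Horner steps 8 → 5, so m(3) = 5.
  α_3 = 5: Horner steps 8 → 8, so m(5) = 8.
  α_4 = 9: Horner steps 8 → 1, so m(9) = 1.
  α_5 = 1: Horner steps 8 → 2, so m(1) = 2.
Codeword c = [4, 5, 8, 1, 2] ∈ F_13^5.


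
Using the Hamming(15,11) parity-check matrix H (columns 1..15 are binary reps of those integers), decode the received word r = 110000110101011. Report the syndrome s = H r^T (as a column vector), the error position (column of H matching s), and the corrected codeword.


s = (1, 0, 1, 1)^T, error position = 11, corrected codeword c = 110000110111011

Compute s = H r^T mod 2 one row at a time:
  s_1 = 1 + 0 + 1 + 0 + 1 + 0 + 1 + 1 = 5 ≡ 1 (mod 2).
  s_2 = 0 + 0 + 0 + 1 + 1 + 0 + 1 + 1 = 4 ≡ 0 (mod 2).
  s_3 = 1 + 0 + 0 + 1 + 1 + 0 + 1 + 1 = 5 ≡ 1 (mod 2).
  s_4 = 1 + 0 + 0 + 1 + 0 + 0 + 0 + 1 = 3 ≡ 1 (mod 2).
s = (1, 0, 1, 1)^T — this equals column 11 of H (binary 1011), so error is at position 11.
Correct: flip bit 11 of r = 110000110101011 to get c = 110000110111011.


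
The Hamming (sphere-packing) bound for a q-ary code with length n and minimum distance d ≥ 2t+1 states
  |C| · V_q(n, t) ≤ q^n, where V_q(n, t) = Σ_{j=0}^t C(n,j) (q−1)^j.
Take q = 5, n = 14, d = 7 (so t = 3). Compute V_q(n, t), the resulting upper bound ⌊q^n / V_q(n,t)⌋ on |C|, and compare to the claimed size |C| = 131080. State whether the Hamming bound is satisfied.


V_q(n, t) = 24809, q^n = 6103515625, Hamming bound = 246020, |C| = 131080 ≤ bound (satisfied).

Step 1: Compute V_q(n, t) = Σ_{j=0}^3 C(n, j) (q−1)^j.
  j = 0: C(14,0)·(4)^0 = 1·1 = 1.
  j = 1: C(14,1)·(4)^1 = 14·4 = 56.
  j = 2: C(14,2)·(4)^2 = 91·16 = 1456.
  j = 3: C(14,3)·(4)^3 = 364·64 = 23296.
  V_q(n, t) = 1 + 56 + 1456 + 23296 = 24809.
Step 2: q^n = 5^14 = 6103515625.
Step 3: Hamming bound ⌊q^n / V_q(n,t)⌋ = ⌊6103515625/24809⌋ = 246020.
Step 4: Compare |C| = 131080 to 246020: satisfied.
The claimed |C| lies below the Hamming bound.


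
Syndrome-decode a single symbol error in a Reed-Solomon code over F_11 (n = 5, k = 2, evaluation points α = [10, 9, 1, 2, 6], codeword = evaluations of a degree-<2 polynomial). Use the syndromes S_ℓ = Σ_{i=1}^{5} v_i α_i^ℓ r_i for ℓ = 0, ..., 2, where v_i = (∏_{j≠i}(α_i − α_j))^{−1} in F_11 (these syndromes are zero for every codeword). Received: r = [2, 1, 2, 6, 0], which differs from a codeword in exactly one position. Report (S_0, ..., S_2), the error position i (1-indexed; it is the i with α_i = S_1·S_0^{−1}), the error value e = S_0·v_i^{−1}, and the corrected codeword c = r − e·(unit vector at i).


S = (4, 7, 4), error at position 1, error magnitude e = 8, c = [5, 1, 2, 6, 0].

Step 1: column multipliers v_i = (∏_{j≠i}(α_i − α_j))^{−1} mod 11.
  i = 1 (α = 10): (10−9)(10−1)(10−2)(10−6) = 1·9·8·4 = 288 ≡ 2, so v_1 = 2^{−1} = 6 (mod 11).
  i = 2 (α = 9): (9−10)(9−1)(9−2)(9−6) = (−1)·8·7·3 = −168 ≡ 8, so v_2 = 8^{−1} = 7 (mod 11).
  i = 3 (α = 1): (1−10)(1−9)(1−2)(1−6) = (−9)·(−8)·(−1)·(−5) = 360 ≡ 8, so v_3 = 8^{−1} = 7 (mod 11).
  i = 4 (α = 2): (2−10)(2−9)(2−1)(2−6) = (−8)·(−7)·1·(−4) = −224 ≡ 7, so v_4 = 7^{−1} = 8 (mod 11).
  i = 5 (α = 6): (6−10)(6−9)(6−1)(6−2) = (−4)·(−3)·5·4 = 240 ≡ 9, so v_5 = 9^{−1} = 5 (mod 11).
  v = [6, 7, 7, 8, 5].
Step 2: syndromes of r = [2, 1, 2, 6, 0] (all sums mod 11).
  S_0 = Σ v_i r_i = 6·2 + 7·1 + 7·2 + 8·6 + 5·0 = 81 ≡ 4.
  S_1 = Σ v_i α_i r_i = 6·10·2 + 7·9·1 + 7·1·2 + 8·2·6 + 5·6·0 = 293 ≡ 7.
  α_i^2 mod 11 = [1, 4, 1, 4, 3].
  S_2 = Σ v_i α_i^2 r_i = 6·1·2 + 7·4·1 + 7·1·2 + 8·4·6 + 5·3·0 = 246 ≡ 4.
  S = (4, 7, 4) ≠ 0, so r is not a codeword (an error is present).
Step 3: locate the error. For a single error e at position i, S_ℓ = v_i·e·α_i^ℓ, so α_err = S_1/S_0.
  S_0^{−1} = 4^{−1} = 3 (mod 11), so α_err = 7·3 = 21 ≡ 10 = α_1. Error position i = 1.
  Consistency check: S_2/S_1 = 4·8 = 32 ≡ 10 = α_err ✓ (single-error assumption holds).
Step 4: error magnitude e = S_0/v_1 = S_0·∏_{j≠1}(α_1 − α_j) = 4·2 = 8 ≡ 8 (mod 11).
Step 5: correct position 1: c_1 = r_1 − e = 2 − 8 ≡ 5 (mod 11). Hence c = [5, 1, 2, 6, 0].
  Check: interpolating c through the α_i gives m(x) = 9 + 4·x (degree < 2) with m(α_i) = c_i for every i, so c is indeed a codeword.


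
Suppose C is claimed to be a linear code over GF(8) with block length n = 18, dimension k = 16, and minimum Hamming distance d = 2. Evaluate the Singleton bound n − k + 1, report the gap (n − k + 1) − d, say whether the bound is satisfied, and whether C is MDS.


Singleton RHS = n − k + 1 = 3, slack = 1, bound satisfied, not MDS.

Singleton bound: d ≤ n − k + 1.
Here n = 18, k = 16, so n − k + 1 = 3.
Given d = 2, check d ≤ 3: YES.
Slack = (n − k + 1) − d = 1.
The code is NOT MDS (slack = 1 > 0).
Description: the claimed parameters are [18, 16, 2]_8; such a code would be non-MDS.


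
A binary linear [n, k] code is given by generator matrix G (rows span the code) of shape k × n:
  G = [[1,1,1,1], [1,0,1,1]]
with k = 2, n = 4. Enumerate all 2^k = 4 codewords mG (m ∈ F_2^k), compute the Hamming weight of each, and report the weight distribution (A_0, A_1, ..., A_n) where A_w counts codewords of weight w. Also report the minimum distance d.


Weight distribution: A_0 = 1, A_1 = 1, A_3 = 1, A_4 = 1. Minimum distance d = 1.

Enumerate all 2^2 = 4 messages m ∈ F_2^2.
For each, compute codeword c = mG in F_2^4, then tally its weight.
  m = 00 → c = 0000, weight = 0.
  m = 10 → c = 1111, weight = 4.
  m = 01 → c = 1011, weight = 3.
  m = 11 → c = 0100, weight = 1.
Tally weights:
  weight 0: 1 codewords.
  weight 1: 1 codewords.
  weight 3: 1 codewords.
  weight 4: 1 codewords.
Minimum distance d = smallest w > 0 with A_w > 0 = 1.
Sanity: Σ A_w = 4 = 2^2 = 4 ✓.


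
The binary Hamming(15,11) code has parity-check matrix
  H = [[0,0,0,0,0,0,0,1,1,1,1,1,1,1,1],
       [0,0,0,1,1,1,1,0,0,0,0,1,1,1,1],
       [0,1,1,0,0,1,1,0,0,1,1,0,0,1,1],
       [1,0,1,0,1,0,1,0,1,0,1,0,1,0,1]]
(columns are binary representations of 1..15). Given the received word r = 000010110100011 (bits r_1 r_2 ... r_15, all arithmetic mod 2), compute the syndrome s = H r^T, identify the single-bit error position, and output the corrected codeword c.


s = (0, 0, 0, 1)^T, error position = 1, corrected codeword c = 100010110100011

Compute s = H r^T mod 2 one row at a time:
  s_1 = 1 + 0 + 1 + 0 + 0 + 0 + 1 + 1 = 4 ≡ 0 (mod 2).
  s_2 = 0 + 1 + 0 + 1 + 0 + 0 + 1 + 1 = 4 ≡ 0 (mod 2).
  s_3 = 0 + 0 + 0 + 1 + 1 + 0 + 1 + 1 = 4 ≡ 0 (mod 2).
  s_4 = 0 + 0 + 1 + 1 + 0 + 0 + 0 + 1 = 3 ≡ 1 (mod 2).
s = (0, 0, 0, 1)^T — this equals column 1 of H (binary 0001), so error is at position 1.
Correct: flip bit 1 of r = 000010110100011 to get c = 100010110100011.


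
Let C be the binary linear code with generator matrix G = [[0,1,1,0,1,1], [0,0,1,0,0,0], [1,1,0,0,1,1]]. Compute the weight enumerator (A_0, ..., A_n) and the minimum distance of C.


Weight distribution: A_0 = 1, A_1 = 2, A_2 = 1, A_3 = 1, A_4 = 2, A_5 = 1. Minimum distance d = 1.

Enumerate all 2^3 = 8 messages m ∈ F_2^3.
For each, compute codeword c = mG in F_2^6, then tally its weight.
  m = 000 → c = 000000, weight = 0.
  m = 100 → c = 011011, weight = 4.
  m = 010 → c = 001000, weight = 1.
  m = 110 → c = 010011, weight = 3.
  m = 001 → c = 110011, weight = 4.
  m = 101 → c = 101000, weight = 2.
  m = 011 → c = 111011, weight = 5.
  m = 111 → c = 100000, weight = 1.
Tally weights:
  weight 0: 1 codewords.
  weight 1: 2 codewords.
  weight 2: 1 codewords.
  weight 3: 1 codewords.
  weight 4: 2 codewords.
  weight 5: 1 codewords.
Minimum distance d = smallest w > 0 with A_w > 0 = 1.
Sanity: Σ A_w = 8 = 2^3 = 8 ✓.


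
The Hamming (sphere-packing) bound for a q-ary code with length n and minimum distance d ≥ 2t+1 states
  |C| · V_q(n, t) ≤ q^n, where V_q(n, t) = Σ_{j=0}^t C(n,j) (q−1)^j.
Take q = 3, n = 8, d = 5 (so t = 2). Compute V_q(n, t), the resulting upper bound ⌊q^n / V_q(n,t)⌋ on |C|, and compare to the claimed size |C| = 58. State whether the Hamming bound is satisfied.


V_q(n, t) = 129, q^n = 6561, Hamming bound = 50, |C| = 58 > bound (violated).

Step 1: Compute V_q(n, t) = Σ_{j=0}^2 C(n, j) (q−1)^j.
  j = 0: C(8,0)·(2)^0 = 1·1 = 1.
  j = 1: C(8,1)·(2)^1 = 8·2 = 16.
  j = 2: C(8,2)·(2)^2 = 28·4 = 112.
  V_q(n, t) = 1 + 16 + 112 = 129.
Step 2: q^n = 3^8 = 6561.
Step 3: Hamming bound ⌊q^n / V_q(n,t)⌋ = ⌊6561/129⌋ = 50.
Step 4: Compare |C| = 58 to 50: violated.
The claimed |C| lies above the Hamming bound, so no 3-ary code of length 8 with d ≥ 5 can have 58 codewords.


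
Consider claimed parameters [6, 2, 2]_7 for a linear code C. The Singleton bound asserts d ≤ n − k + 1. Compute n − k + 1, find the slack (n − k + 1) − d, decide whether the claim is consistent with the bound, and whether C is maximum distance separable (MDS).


Singleton RHS = n − k + 1 = 5, slack = 3, bound satisfied, not MDS.

Singleton bound: d ≤ n − k + 1.
Here n = 6, k = 2, so n − k + 1 = 5.
Given d = 2, check d ≤ 5: YES.
Slack = (n − k + 1) − d = 3.
The code is NOT MDS (slack = 3 > 0).
Description: the claimed parameters are [6, 2, 2]_7; such a code would be non-MDS.


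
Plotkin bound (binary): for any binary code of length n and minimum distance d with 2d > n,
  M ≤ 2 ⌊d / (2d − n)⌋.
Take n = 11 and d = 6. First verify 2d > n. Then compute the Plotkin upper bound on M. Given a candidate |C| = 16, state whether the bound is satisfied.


Plotkin bound M ≤ 12; given |C| = 16 > bound (violated).

Check applicability: 2d = 12, n = 11.
2d − n = 1 > 0, so Plotkin applies.
Compute d/(2d−n) = 6/1 ≈ 6.0000.
⌊d/(2d−n)⌋ = 6.
Plotkin bound: M ≤ 2·6 = 12.
Given |C| = 16, check: VIOLATED.
This |C| is above the Plotkin bound, so no binary code with n = 11, d = 6 and 16 codewords exists.


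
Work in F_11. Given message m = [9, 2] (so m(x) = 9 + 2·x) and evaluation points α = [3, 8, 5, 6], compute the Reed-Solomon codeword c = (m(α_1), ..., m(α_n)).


c = [4, 3, 8, 10]

Message polynomial: m(x) = 9 + 2·x (mod 11).
For each evaluation point α_i, compute m(α_i) mod 11:
  α_1 = 3: Horner steps 2 → 4, so m(3) = 4.
  α_2 = 8: Horner steps 2 → 3, so m(8) = 3.
  α_3 = 5: Horner steps 2 → 8, so m(5) = 8.
  α_4 = 6: Horner steps 2 → 10, so m(6) = 10.
Codeword c = [4, 3, 8, 10] ∈ F_11^4.


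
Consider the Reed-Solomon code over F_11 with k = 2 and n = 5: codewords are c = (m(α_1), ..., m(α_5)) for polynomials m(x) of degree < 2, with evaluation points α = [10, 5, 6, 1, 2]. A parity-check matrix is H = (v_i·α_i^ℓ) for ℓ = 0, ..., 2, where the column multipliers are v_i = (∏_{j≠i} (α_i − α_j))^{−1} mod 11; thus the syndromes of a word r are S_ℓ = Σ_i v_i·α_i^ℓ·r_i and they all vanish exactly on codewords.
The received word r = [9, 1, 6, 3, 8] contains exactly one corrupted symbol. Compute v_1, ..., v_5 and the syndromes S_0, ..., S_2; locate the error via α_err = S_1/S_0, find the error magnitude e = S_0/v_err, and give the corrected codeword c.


S = (6, 5, 6), error at position 1, error magnitude e = 5, c = [4, 1, 6, 3, 8].

Step 1: column multipliers v_i = (∏_{j≠i}(α_i − α_j))^{−1} mod 11.
  i = 1 (α = 10): (10−5)(10−6)(10−1)(10−2) = 5·4·9·8 = 1440 ≡ 10, so v_1 = 10^{−1} = 10 (mod 11).
  i = 2 (α = 5): (5−10)(5−6)(5−1)(5−2) = (−5)·(−1)·4·3 = 60 ≡ 5, so v_2 = 5^{−1} = 9 (mod 11).
  i = 3 (α = 6): (6−10)(6−5)(6−1)(6−2) = (−4)·1·5·4 = −80 ≡ 8, so v_3 = 8^{−1} = 7 (mod 11).
  i = 4 (α = 1): (1−10)(1−5)(1−6)(1−2) = (−9)·(−4)·(−5)·(−1) = 180 ≡ 4, so v_4 = 4^{−1} = 3 (mod 11).
  i = 5 (α = 2): (2−10)(2−5)(2−6)(2−1) = (−8)·(−3)·(−4)·1 = −96 ≡ 3, so v_5 = 3^{−1} = 4 (mod 11).
  v = [10, 9, 7, 3, 4].
Step 2: syndromes of r = [9, 1, 6, 3, 8] (all sums mod 11).
  S_0 = Σ v_i r_i = 10·9 + 9·1 + 7·6 + 3·3 + 4·8 = 182 ≡ 6.
  S_1 = Σ v_i α_i r_i = 10·10·9 + 9·5·1 + 7·6·6 + 3·1·3 + 4·2·8 = 1270 ≡ 5.
  α_i^2 mod 11 = [1, 3, 3, 1, 4].
  S_2 = Σ v_i α_i^2 r_i = 10·1·9 + 9·3·1 + 7·3·6 + 3·1·3 + 4·4·8 = 380 ≡ 6.
  S = (6, 5, 6) ≠ 0, so r is not a codeword (an error is present).
Step 3: locate the error. For a single error e at position i, S_ℓ = v_i·e·α_i^ℓ, so α_err = S_1/S_0.
  S_0^{−1} = 6^{−1} = 2 (mod 11), so α_err = 5·2 = 10 ≡ 10 = α_1. Error position i = 1.
  Consistency check: S_2/S_1 = 6·9 = 54 ≡ 10 = α_err ✓ (single-error assumption holds).
Step 4: error magnitude e = S_0/v_1 = S_0·∏_{j≠1}(α_1 − α_j) = 6·10 = 60 ≡ 5 (mod 11).
Step 5: correct position 1: c_1 = r_1 − e = 9 − 5 ≡ 4 (mod 11). Hence c = [4, 1, 6, 3, 8].
  Check: interpolating c through the α_i gives m(x) = 9 + 5·x (degree < 2) with m(α_i) = c_i for every i, so c is indeed a codeword.


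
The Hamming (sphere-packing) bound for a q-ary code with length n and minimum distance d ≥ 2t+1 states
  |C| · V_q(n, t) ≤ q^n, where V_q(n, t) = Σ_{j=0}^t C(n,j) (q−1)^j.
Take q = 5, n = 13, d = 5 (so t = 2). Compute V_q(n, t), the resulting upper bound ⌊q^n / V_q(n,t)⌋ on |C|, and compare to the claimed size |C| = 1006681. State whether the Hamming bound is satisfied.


V_q(n, t) = 1301, q^n = 1220703125, Hamming bound = 938280, |C| = 1006681 > bound (violated).

Step 1: Compute V_q(n, t) = Σ_{j=0}^2 C(n, j) (q−1)^j.
  j = 0: C(13,0)·(4)^0 = 1·1 = 1.
  j = 1: C(13,1)·(4)^1 = 13·4 = 52.
  j = 2: C(13,2)·(4)^2 = 78·16 = 1248.
  V_q(n, t) = 1 + 52 + 1248 = 1301.
Step 2: q^n = 5^13 = 1220703125.
Step 3: Hamming bound ⌊q^n / V_q(n,t)⌋ = ⌊1220703125/1301⌋ = 938280.
Step 4: Compare |C| = 1006681 to 938280: violated.
The claimed |C| lies above the Hamming bound, so no 5-ary code of length 13 with d ≥ 5 can have 1006681 codewords.


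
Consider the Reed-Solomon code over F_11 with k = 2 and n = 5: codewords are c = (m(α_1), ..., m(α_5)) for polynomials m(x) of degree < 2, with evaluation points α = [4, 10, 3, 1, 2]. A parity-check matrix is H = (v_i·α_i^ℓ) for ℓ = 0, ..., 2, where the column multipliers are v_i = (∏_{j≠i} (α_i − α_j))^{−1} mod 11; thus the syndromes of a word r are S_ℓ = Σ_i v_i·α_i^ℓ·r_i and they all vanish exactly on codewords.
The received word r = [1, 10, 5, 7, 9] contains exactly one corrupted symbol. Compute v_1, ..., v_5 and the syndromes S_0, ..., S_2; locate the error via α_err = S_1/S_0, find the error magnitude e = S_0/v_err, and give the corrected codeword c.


S = (6, 6, 6), error at position 4, error magnitude e = 5, c = [1, 10, 5, 2, 9].

Step 1: column multipliers v_i = (∏_{j≠i}(α_i − α_j))^{−1} mod 11.
  i = 1 (α = 4): (4−10)(4−3)(4−1)(4−2) = (−6)·1·3·2 = −36 ≡ 8, so v_1 = 8^{−1} = 7 (mod 11).
  i = 2 (α = 10): (10−4)(10−3)(10−1)(10−2) = 6·7·9·8 = 3024 ≡ 10, so v_2 = 10^{−1} = 10 (mod 11).
  i = 3 (α = 3): (3−4)(3−10)(3−1)(3−2) = (−1)·(−7)·2·1 = 14 ≡ 3, so v_3 = 3^{−1} = 4 (mod 11).
  i = 4 (α = 1): (1−4)(1−10)(1−3)(1−2) = (−3)·(−9)·(−2)·(−1) = 54 ≡ 10, so v_4 = 10^{−1} = 10 (mod 11).
  i = 5 (α = 2): (2−4)(2−10)(2−3)(2−1) = (−2)·(−8)·(−1)·1 = −16 ≡ 6, so v_5 = 6^{−1} = 2 (mod 11).
  v = [7, 10, 4, 10, 2].
Step 2: syndromes of r = [1, 10, 5, 7, 9] (all sums mod 11).
  S_0 = Σ v_i r_i = 7·1 + 10·10 + 4·5 + 10·7 + 2·9 = 215 ≡ 6.
  S_1 = Σ v_i α_i r_i = 7·4·1 + 10·10·10 + 4·3·5 + 10·1·7 + 2·2·9 = 1194 ≡ 6.
  α_i^2 mod 11 = [5, 1, 9, 1, 4].
  S_2 = Σ v_i α_i^2 r_i = 7·5·1 + 10·1·10 + 4·9·5 + 10·1·7 + 2·4·9 = 457 ≡ 6.
  S = (6, 6, 6) ≠ 0, so r is not a codeword (an error is present).
Step 3: locate the error. For a single error e at position i, S_ℓ = v_i·e·α_i^ℓ, so α_err = S_1/S_0.
  S_0^{−1} = 6^{−1} = 2 (mod 11), so α_err = 6·2 = 12 ≡ 1 = α_4. Error position i = 4.
  Consistency check: S_2/S_1 = 6·2 = 12 ≡ 1 = α_err ✓ (single-error assumption holds).
Step 4: error magnitude e = S_0/v_4 = S_0·∏_{j≠4}(α_4 − α_j) = 6·10 = 60 ≡ 5 (mod 11).
Step 5: correct position 4: c_4 = r_4 − e = 7 − 5 ≡ 2 (mod 11). Hence c = [1, 10, 5, 2, 9].
  Check: interpolating c through the α_i gives m(x) = 6 + 7·x (degree < 2) with m(α_i) = c_i for every i, so c is indeed a codeword.


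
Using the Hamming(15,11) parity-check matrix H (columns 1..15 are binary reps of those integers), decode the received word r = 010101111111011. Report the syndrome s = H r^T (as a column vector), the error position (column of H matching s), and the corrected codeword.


s = (1, 0, 1, 0)^T, error position = 10, corrected codeword c = 010101111011011

Compute s = H r^T mod 2 one row at a time:
  s_1 = 1 + 1 + 1 + 1 + 1 + 0 + 1 + 1 = 7 ≡ 1 (mod 2).
  s_2 = 1 + 0 + 1 + 1 + 1 + 0 + 1 + 1 = 6 ≡ 0 (mod 2).
  s_3 = 1 + 0 + 1 + 1 + 1 + 1 + 1 + 1 = 7 ≡ 1 (mod 2).
  s_4 = 0 + 0 + 0 + 1 + 1 + 1 + 0 + 1 = 4 ≡ 0 (mod 2).
s = (1, 0, 1, 0)^T — this equals column 10 of H (binary 1010), so error is at position 10.
Correct: flip bit 10 of r = 010101111111011 to get c = 010101111011011.


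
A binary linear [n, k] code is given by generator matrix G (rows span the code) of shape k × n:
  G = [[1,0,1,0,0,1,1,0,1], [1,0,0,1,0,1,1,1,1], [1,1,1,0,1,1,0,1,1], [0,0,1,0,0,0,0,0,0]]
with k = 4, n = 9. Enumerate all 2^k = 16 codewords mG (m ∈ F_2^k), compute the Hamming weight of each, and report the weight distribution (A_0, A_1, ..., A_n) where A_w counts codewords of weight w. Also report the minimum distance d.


Weight distribution: A_0 = 1, A_1 = 1, A_2 = 1, A_3 = 1, A_4 = 3, A_5 = 3, A_6 = 3, A_7 = 3. Minimum distance d = 1.

Enumerate all 2^4 = 16 messages m ∈ F_2^4.
For each, compute codeword c = mG in F_2^9, then tally its weight.
  m = 0000 → c = 000000000, weight = 0.
  m = 1000 → c = 101001101, weight = 5.
  m = 0100 → c = 100101111, weight = 6.
  m = 1100 → c = 001100010, weight = 3.
  m = 0010 → c = 111011011, weight = 7.
  m = 1010 → c = 010010110, weight = 4.
  m = 0110 → c = 011110100, weight = 5.
  m = 1110 → c = 110111001, weight = 6.
  m = 0001 → c = 001000000, weight = 1.
  m = 1001 → c = 100001101, weight = 4.
  m = 0101 → c = 101101111, weight = 7.
  m = 1101 → c = 000100010, weight = 2.
  m = 0011 → c = 110011011, weight = 6.
  m = 1011 → c = 011010110, weight = 5.
  m = 0111 → c = 010110100, weight = 4.
  m = 1111 → c = 111111001, weight = 7.
Tally weights:
  weight 0: 1 codewords.
  weight 1: 1 codewords.
  weight 2: 1 codewords.
  weight 3: 1 codewords.
  weight 4: 3 codewords.
  weight 5: 3 codewords.
  weight 6: 3 codewords.
  weight 7: 3 codewords.
Minimum distance d = smallest w > 0 with A_w > 0 = 1.
Sanity: Σ A_w = 16 = 2^4 = 16 ✓.


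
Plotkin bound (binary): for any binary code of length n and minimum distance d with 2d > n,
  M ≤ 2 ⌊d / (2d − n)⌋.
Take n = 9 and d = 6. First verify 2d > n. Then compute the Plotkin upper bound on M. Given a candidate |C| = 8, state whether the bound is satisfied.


Plotkin bound M ≤ 4; given |C| = 8 > bound (violated).

Check applicability: 2d = 12, n = 9.
2d − n = 3 > 0, so Plotkin applies.
Compute d/(2d−n) = 6/3 ≈ 2.0000.
⌊d/(2d−n)⌋ = 2.
Plotkin bound: M ≤ 2·2 = 4.
Given |C| = 8, check: VIOLATED.
This |C| is above the Plotkin bound, so no binary code with n = 9, d = 6 and 8 codewords exists.


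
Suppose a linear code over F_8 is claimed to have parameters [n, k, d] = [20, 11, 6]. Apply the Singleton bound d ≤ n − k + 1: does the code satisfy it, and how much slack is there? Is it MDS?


Singleton RHS = n − k + 1 = 10, slack = 4, bound satisfied, not MDS.

Singleton bound: d ≤ n − k + 1.
Here n = 20, k = 11, so n − k + 1 = 10.
Given d = 6, check d ≤ 10: YES.
Slack = (n − k + 1) − d = 4.
The code is NOT MDS (slack = 4 > 0).
Description: the claimed parameters are [20, 11, 6]_8; such a code would be non-MDS.


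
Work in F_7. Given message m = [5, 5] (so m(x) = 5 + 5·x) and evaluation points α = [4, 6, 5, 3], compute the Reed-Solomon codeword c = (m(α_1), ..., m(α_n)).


c = [4, 0, 2, 6]

Message polynomial: m(x) = 5 + 5·x (mod 7).
For each evaluation point α_i, compute m(α_i) mod 7:
  α_1 = 4: Horner steps 5 → 4, so m(4) = 4.
  α_2 = 6: Horner steps 5 → 0, so m(6) = 0.
  α_3 = 5: Horner steps 5 → 2, so m(5) = 2.
  α_4 = 3: Horner steps 5 → 6, so m(3) = 6.
Codeword c = [4, 0, 2, 6] ∈ F_7^4.


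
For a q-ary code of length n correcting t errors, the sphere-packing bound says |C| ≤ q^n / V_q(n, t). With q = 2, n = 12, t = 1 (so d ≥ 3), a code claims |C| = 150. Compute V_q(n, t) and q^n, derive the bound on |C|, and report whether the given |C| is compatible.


V_q(n, t) = 13, q^n = 4096, Hamming bound = 315, |C| = 150 ≤ bound (satisfied).

Step 1: Compute V_q(n, t) = Σ_{j=0}^1 C(n, j) (q−1)^j.
  j = 0: C(12,0)·(1)^0 = 1·1 = 1.
  j = 1: C(12,1)·(1)^1 = 12·1 = 12.
  V_q(n, t) = 1 + 12 = 13.
Step 2: q^n = 2^12 = 4096.
Step 3: Hamming bound ⌊q^n / V_q(n,t)⌋ = ⌊4096/13⌋ = 315.
Step 4: Compare |C| = 150 to 315: satisfied.
The claimed |C| lies below the Hamming bound.


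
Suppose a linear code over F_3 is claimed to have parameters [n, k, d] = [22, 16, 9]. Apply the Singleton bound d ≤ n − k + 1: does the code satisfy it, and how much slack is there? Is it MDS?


Singleton RHS = n − k + 1 = 7, slack = -2, bound violated (no such code; not MDS).

Singleton bound: d ≤ n − k + 1.
Here n = 22, k = 16, so n − k + 1 = 7.
Given d = 9, check d ≤ 7: NO.
Slack = (n − k + 1) − d = -2.
The slack is negative: d = 9 exceeds n − k + 1 = 7 by 2, so the Singleton bound is violated and no linear [22, 16, 9]_3 code can exist. In particular it is not MDS (MDS requires d = n − k + 1 exactly).
Description: the claimed parameters are [22, 16, 9]_3; such a code would be impossible (violates the Singleton bound).


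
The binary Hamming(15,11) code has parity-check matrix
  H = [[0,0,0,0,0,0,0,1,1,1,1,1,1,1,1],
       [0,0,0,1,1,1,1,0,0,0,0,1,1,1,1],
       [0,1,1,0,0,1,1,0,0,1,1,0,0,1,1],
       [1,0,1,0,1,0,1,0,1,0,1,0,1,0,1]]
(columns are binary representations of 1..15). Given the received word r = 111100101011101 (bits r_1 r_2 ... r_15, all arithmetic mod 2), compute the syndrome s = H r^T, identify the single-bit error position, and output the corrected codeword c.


s = (1, 1, 1, 1)^T, error position = 15, corrected codeword c = 111100101011100

Compute s = H r^T mod 2 one row at a time:
  s_1 = 0 + 1 + 0 + 1 + 1 + 1 + 0 + 1 = 5 ≡ 1 (mod 2).
  s_2 = 1 + 0 + 0 + 1 + 1 + 1 + 0 + 1 = 5 ≡ 1 (mod 2).
  s_3 = 1 + 1 + 0 + 1 + 0 + 1 + 0 + 1 = 5 ≡ 1 (mod 2).
  s_4 = 1 + 1 + 0 + 1 + 1 + 1 + 1 + 1 = 7 ≡ 1 (mod 2).
s = (1, 1, 1, 1)^T — this equals column 15 of H (binary 1111), so error is at position 15.
Correct: flip bit 15 of r = 111100101011101 to get c = 111100101011100.


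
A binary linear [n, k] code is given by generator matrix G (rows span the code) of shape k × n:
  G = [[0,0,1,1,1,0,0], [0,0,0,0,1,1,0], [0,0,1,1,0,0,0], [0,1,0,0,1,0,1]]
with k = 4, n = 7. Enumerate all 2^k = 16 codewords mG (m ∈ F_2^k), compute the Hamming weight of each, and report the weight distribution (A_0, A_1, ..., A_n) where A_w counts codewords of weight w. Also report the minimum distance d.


Weight distribution: A_0 = 1, A_1 = 2, A_2 = 3, A_3 = 4, A_4 = 3, A_5 = 2, A_6 = 1. Minimum distance d = 1.

Enumerate all 2^4 = 16 messages m ∈ F_2^4.
For each, compute codeword c = mG in F_2^7, then tally its weight.
  m = 0000 → c = 0000000, weight = 0.
  m = 1000 → c = 0011100, weight = 3.
  m = 0100 → c = 0000110, weight = 2.
  m = 1100 → c = 0011010, weight = 3.
  m = 0010 → c = 0011000, weight = 2.
  m = 1010 → c = 0000100, weight = 1.
  m = 0110 → c = 0011110, weight = 4.
  m = 1110 → c = 0000010, weight = 1.
  m = 0001 → c = 0100101, weight = 3.
  m = 1001 → c = 0111001, weight = 4.
  m = 0101 → c = 0100011, weight = 3.
  m = 1101 → c = 0111111, weight = 6.
  m = 0011 → c = 0111101, weight = 5.
  m = 1011 → c = 0100001, weight = 2.
  m = 0111 → c = 0111011, weight = 5.
  m = 1111 → c = 0100111, weight = 4.
Tally weights:
  weight 0: 1 codewords.
  weight 1: 2 codewords.
  weight 2: 3 codewords.
  weight 3: 4 codewords.
  weight 4: 3 codewords.
  weight 5: 2 codewords.
  weight 6: 1 codewords.
Minimum distance d = smallest w > 0 with A_w > 0 = 1.
Sanity: Σ A_w = 16 = 2^4 = 16 ✓.
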